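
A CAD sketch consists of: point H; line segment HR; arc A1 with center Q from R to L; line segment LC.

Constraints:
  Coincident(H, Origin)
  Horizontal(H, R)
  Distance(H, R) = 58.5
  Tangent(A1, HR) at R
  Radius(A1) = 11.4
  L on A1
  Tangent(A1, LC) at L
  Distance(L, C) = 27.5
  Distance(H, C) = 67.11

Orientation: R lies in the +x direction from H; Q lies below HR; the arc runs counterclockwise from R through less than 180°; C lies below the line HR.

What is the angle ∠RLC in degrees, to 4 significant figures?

128.7°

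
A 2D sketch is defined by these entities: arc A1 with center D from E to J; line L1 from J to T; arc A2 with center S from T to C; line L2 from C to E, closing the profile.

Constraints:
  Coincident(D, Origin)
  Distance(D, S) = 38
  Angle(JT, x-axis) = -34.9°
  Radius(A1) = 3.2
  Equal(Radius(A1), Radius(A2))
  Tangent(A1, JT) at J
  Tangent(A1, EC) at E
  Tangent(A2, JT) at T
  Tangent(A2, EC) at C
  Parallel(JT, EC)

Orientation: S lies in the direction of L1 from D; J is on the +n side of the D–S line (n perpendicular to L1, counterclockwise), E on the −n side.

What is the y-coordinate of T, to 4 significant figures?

-19.12

The slot axis is L1's direction at -34.9°, so u = (cos -34.9°, sin -34.9°) = (0.8202, -0.5721) and n = (−sin -34.9°, cos -34.9°) = (0.5721, 0.8202). D is at the origin and S lies 38.0 along u from D, so S = 38.0·u = (31.17, -21.74). Tangency of A1 to both parallel lines with radius 3.2 puts J and E at D ± 3.2·n: J = (1.831, 2.624), E = (-1.831, -2.624). Equal radii place T and C the same way about S: T = S + 3.2·n = (33.00, -19.12), C = S − 3.2·n = (29.33, -24.37). So T.y = -19.12.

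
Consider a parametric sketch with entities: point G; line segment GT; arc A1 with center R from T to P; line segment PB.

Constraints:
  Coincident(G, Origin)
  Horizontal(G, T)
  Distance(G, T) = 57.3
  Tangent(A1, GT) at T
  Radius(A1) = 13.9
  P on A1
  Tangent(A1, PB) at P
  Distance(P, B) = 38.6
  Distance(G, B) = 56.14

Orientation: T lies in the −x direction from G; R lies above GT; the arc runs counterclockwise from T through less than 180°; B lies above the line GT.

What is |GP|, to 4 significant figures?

45.12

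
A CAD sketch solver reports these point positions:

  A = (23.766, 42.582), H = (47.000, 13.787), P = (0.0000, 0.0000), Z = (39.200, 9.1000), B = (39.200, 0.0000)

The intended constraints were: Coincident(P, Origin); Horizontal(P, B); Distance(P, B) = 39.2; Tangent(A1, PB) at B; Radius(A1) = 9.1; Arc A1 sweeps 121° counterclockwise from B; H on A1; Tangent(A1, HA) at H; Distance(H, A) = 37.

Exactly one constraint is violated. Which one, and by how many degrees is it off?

Tangent(A1, HA) at H — off by 7.90°.

P = (0.00, 0.00) ✓; P.y = 0.00, B.y = 0.00 ✓; |PB| = 39.20 ✓; ∠(ZB, BP) = 90.00° ✓; |ZB| = 9.100 ✓; bearing(Z→H) − bearing(Z→B) = 121.0° ✓; |ZH| = 9.100 ✓; ∠(ZH, HA) = 82.10° ✗; |HA| = 37.00 ✓.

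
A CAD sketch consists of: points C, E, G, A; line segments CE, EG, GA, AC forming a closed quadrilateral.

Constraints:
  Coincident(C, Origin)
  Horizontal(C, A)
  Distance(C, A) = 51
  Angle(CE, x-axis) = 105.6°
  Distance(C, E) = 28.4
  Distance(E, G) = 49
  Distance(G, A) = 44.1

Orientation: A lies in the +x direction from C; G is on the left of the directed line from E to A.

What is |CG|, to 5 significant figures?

57.622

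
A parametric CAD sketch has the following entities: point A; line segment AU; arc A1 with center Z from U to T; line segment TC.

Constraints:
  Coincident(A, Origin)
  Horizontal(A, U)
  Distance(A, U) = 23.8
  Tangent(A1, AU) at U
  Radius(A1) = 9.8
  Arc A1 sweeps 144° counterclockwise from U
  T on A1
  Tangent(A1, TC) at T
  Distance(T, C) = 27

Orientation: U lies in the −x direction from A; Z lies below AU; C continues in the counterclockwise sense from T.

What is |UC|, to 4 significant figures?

37.25

A is at the origin; A and U share the same y with |AU| = 23.8 and U on the −x side, so U = (-23.80, 0.000). Tangency of A1 to AU means the radius ZU is perpendicular to AU, so Z = U + (0, -9.8) = (-23.80, -9.800). On A1, U sits at bearing 90° from Z; a 144° counterclockwise sweep puts T at bearing 234°, so T = Z + 9.8·(cos 234°, sin 234°) = (-29.56, -17.73). Since A1 is tangent to TC there, ZT ⟂ TC, so TC runs along (−sin 234°, cos 234°); with |TC| = 27.0, C = (-7.717, -33.60). Then |UC| = |C − U| = 37.25.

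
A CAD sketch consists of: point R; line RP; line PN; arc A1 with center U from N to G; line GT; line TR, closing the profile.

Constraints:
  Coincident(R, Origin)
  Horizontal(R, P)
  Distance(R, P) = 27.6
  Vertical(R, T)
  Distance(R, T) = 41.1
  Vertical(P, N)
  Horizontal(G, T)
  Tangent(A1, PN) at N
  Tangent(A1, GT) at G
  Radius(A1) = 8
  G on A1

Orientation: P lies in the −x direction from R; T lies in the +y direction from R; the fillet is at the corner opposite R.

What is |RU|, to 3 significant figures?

38.5

R and T share the same x with |RT| = 41.1 and T on the +y side, so T = (0.00, 41.1). The virtual corner opposite R is at (-27.6, 41.1). A1 meets PN tangentially, so UN is at right angles to PN and since A1 is tangent to GT there, UG ⟂ GT, with radius 8.0, so the center U sits 8.0 in from both sides at U = (-19.6, 33.1). Then |RU| = |U − R| = 38.5.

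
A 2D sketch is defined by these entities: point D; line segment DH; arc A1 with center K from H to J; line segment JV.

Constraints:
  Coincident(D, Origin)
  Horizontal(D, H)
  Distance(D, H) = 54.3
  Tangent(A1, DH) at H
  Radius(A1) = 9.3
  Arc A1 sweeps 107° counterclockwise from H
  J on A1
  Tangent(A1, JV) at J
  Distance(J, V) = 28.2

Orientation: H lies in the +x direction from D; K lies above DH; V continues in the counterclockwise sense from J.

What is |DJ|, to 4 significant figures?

64.33

Tangency of A1 to DH means the radius KH is perpendicular to DH, so K = H + (0, 9.3) = (54.30, 9.300). On A1, H sits at bearing -90° from K; a 107° counterclockwise sweep puts J at bearing 17°, so J = K + 9.3·(cos 17°, sin 17°) = (63.19, 12.02). Then |DJ| = |J − D| = 64.33.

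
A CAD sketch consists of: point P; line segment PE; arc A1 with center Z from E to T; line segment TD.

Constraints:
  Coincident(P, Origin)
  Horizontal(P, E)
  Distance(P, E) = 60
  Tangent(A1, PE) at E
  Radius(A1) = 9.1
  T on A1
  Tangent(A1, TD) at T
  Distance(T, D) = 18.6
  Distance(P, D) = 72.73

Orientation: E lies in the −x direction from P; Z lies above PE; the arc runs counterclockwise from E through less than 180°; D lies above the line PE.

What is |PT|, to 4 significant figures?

55.83

Checks: |PE| = 60.00 ✓; ∠(ZE, EP) = 90.00° ✓; |ZT| = 9.100 ✓; ∠(ZT, TD) = 90.00° ✓; |TD| = 18.60 ✓; |PD| = 72.73 ✓.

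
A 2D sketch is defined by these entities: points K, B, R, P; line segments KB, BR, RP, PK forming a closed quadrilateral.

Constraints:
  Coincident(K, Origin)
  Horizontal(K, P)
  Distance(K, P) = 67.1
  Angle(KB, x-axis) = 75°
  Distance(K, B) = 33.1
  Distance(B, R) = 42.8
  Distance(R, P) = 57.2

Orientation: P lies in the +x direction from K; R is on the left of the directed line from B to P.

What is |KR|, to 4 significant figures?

70.11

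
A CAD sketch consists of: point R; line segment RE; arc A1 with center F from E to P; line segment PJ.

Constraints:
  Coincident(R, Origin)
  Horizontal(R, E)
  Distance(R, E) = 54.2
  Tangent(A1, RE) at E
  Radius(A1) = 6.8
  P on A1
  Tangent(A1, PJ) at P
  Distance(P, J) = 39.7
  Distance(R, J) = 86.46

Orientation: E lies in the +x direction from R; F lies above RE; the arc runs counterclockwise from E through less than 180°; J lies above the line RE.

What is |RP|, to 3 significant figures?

60.6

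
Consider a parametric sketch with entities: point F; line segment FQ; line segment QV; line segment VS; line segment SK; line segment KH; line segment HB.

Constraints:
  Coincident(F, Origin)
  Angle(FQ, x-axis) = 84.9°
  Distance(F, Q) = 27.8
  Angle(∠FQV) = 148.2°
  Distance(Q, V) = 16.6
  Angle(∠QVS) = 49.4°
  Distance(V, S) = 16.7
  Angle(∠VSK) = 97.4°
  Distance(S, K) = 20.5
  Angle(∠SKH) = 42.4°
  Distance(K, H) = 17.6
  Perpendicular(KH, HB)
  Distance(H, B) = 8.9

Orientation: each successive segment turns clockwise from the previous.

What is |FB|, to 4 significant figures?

31.83

∠SKH = 42.4° gives KH at 62.30° from the x-axis; with |KH| = 17.6, H = (4.958, 33.27). The perpendicularity gives HB at right angles to KH, so HB runs at -27.70°; with |HB| = 8.9, B = (12.84, 29.13). Then |FB| = |B − F| = 31.83.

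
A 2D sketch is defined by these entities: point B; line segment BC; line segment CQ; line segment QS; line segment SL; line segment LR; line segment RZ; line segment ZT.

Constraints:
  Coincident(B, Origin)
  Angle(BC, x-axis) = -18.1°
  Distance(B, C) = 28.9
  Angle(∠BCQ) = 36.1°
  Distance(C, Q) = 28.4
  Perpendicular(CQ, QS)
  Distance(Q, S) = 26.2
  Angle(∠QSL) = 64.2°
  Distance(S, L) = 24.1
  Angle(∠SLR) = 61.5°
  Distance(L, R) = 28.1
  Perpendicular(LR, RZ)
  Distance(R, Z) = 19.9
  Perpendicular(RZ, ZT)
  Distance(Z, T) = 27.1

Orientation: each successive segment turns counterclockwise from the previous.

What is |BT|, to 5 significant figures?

14.873

B is at the origin; BC runs at -18.1° with length 28.9, so C = (27.470, -8.9785). ∠BCQ = 36.1° gives CQ at 125.80° from the x-axis; with |CQ| = 28.4, Q = (10.857, 14.056). CQ is perpendicular to QS, so QS runs at -144.20°; with |QS| = 26.2, S = (-10.393, -1.2702). ∠QSL = 64.2° gives SL at -28.400° from the x-axis; with |SL| = 24.1, L = (10.807, -12.733). ∠SLR = 61.5° gives LR at 90.100° from the x-axis; with |LR| = 28.1, R = (10.758, 15.367). LR ⟂ RZ, so RZ runs at -179.90°; with |RZ| = 19.9, Z = (-9.1422, 15.332). The perpendicularity gives ZT at right angles to RZ, so ZT runs at -89.900°; with |ZT| = 27.1, T = (-9.0949, -11.768). Then |BT| = |T − B| = 14.873.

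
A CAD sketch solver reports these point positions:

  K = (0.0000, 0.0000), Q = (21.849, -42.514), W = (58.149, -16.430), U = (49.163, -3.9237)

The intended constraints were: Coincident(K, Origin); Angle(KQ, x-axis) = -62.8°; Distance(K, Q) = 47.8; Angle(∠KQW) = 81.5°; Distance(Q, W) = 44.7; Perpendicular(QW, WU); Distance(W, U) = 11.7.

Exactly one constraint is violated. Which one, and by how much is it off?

Distance(W, U) = 11.7 — off by 3.70.

K = (0.00, 0.00) ✓; KQ at -62.80° ✓; |KQ| = 47.80 ✓; ∠KQW = 81.50° ✓; |QW| = 44.70 ✓; ∠(QW, WU) = 90.00° ✓; |WU| = 15.40 ✗.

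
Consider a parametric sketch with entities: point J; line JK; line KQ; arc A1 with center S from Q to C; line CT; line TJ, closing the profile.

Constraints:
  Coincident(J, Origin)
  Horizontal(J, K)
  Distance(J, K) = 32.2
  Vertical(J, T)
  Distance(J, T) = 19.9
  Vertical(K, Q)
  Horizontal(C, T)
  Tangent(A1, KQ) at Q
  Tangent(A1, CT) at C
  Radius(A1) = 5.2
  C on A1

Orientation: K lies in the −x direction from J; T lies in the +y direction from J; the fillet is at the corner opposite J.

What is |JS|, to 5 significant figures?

30.742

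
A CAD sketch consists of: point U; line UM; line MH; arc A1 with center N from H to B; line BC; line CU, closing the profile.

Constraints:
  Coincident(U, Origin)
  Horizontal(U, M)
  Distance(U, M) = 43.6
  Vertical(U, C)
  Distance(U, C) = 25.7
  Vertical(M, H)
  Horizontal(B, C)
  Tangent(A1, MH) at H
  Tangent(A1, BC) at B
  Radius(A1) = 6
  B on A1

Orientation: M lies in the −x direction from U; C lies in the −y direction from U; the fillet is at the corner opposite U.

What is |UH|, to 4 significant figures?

47.84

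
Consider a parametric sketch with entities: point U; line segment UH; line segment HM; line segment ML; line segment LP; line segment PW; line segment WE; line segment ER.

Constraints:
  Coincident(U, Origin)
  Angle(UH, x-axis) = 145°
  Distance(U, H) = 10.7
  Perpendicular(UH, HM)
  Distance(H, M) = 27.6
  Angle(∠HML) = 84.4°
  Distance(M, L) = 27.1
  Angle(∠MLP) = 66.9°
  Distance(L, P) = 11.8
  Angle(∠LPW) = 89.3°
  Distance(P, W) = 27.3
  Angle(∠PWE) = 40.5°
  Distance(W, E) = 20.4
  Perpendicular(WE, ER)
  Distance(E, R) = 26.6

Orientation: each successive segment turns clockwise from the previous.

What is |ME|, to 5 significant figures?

18.066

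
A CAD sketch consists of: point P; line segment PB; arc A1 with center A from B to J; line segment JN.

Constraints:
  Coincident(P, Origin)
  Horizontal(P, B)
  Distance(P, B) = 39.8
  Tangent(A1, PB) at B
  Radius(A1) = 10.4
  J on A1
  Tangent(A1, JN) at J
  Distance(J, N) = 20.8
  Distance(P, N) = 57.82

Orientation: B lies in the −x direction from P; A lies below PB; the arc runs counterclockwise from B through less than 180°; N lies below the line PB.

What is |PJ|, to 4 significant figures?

51.44

P is at the origin; PB is horizontal with |PB| = 39.8 and B on the −x side, so B = (-39.80, 0.000). A1 meets PB tangentially, so AB is at right angles to PB, so A = B + (0, -10.4) = (-39.80, -10.40). Since AJ ⟂ JN (tangency), |AN| = √(10.4² + 20.8²) = 23.26 regardless of where J sits on A1. So N lies on both circle(P, 57.82) and circle(A, 23.26); the below-PB intersection is N = (-48.07, -32.14). J is the foot of the tangent from N: J = (-50.15, -11.44).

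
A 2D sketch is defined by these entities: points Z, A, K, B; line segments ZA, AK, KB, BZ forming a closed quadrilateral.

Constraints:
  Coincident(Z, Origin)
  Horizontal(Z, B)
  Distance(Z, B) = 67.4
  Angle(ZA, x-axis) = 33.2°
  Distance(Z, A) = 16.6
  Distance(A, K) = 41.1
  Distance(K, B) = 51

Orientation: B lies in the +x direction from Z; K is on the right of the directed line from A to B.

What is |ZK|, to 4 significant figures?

39.94

Z is at the origin; Z and B share the same y with |ZB| = 67.4 and B in +x, so B = (67.4, 0). ZA runs at 33.2° with |ZA| = 16.6, so A = (13.89, 9.090). K is determined by |AK| = 41.1 and |KB| = 51.0 together: it lies at the intersection of circle(A, 41.1) and circle(B, 51.0). With |AB| = 54.28, the foot of the radical line on AB is 18.74 from A and the perpendicular offset is √(41.1² − 18.74²) = 36.58. Taking the right-of-AB solution: K = (26.24, -30.11).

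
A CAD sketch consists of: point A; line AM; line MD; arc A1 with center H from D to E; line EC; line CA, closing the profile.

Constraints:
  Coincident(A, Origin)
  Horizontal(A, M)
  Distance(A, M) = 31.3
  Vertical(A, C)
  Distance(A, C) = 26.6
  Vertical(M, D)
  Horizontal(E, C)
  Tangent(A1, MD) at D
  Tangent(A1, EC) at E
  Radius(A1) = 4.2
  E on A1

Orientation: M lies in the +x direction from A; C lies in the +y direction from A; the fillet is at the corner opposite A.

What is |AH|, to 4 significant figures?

35.16

A is at the origin; A and M share the same y with |AM| = 31.3 and M on the +x side, so M = (31.30, 0.000). A and C share the same x with |AC| = 26.6 and C on the +y side, so C = (0.000, 26.60). The virtual corner opposite A is at (31.30, 26.60). Since A1 is tangent to MD there, HD ⟂ MD and the tangent condition forces HE to be normal to EC, with radius 4.2, so the center H sits 4.2 in from both sides at H = (27.10, 22.40). Then |AH| = |H − A| = 35.16.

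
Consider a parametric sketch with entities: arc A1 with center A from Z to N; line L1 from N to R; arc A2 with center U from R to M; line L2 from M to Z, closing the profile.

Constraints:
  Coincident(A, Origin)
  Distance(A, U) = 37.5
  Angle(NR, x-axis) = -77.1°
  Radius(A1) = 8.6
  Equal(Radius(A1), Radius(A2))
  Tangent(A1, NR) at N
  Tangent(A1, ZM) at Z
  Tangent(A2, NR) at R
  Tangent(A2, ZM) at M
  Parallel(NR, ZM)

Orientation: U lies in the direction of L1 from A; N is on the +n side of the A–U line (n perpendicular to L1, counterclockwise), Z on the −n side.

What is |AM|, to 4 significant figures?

38.47

The slot axis is L1's direction at -77.1°, so u = (cos -77.1°, sin -77.1°) = (0.2233, -0.9748) and n = (−sin -77.1°, cos -77.1°) = (0.9748, 0.2233). A is at the origin and U lies 37.5 along u from A, so U = 37.5·u = (8.372, -36.55). Tangency of A1 to both parallel lines with radius 8.6 puts N and Z at A ± 8.6·n: N = (8.383, 1.920), Z = (-8.383, -1.920). Equal radii place R and M the same way about U: R = U + 8.6·n = (16.75, -34.63), M = U − 8.6·n = (-0.01107, -38.47). Then |AM| = |M − A| = 38.47.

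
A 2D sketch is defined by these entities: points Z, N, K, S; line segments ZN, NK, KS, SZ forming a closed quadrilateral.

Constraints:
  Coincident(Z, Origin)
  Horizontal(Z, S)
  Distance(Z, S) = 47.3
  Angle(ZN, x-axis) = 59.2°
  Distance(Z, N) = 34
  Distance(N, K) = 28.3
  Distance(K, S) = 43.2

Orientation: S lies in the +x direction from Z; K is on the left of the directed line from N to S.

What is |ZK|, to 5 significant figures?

60.158

Z is at the origin; Z and S share the same y with |ZS| = 47.3 and S in +x, so S = (47.3, 0). ZN runs at 59.2° with |ZN| = 34.0, so N = (17.409, 29.205). K is determined by |NK| = 28.3 and |KS| = 43.2 together: it lies at the intersection of circle(N, 28.3) and circle(S, 43.2). With |NS| = 41.789, the foot of the radical line on NS is 8.1481 from N and the perpendicular offset is √(28.3² − 8.1481²) = 27.102. Taking the left-of-NS solution: K = (42.178, 42.895).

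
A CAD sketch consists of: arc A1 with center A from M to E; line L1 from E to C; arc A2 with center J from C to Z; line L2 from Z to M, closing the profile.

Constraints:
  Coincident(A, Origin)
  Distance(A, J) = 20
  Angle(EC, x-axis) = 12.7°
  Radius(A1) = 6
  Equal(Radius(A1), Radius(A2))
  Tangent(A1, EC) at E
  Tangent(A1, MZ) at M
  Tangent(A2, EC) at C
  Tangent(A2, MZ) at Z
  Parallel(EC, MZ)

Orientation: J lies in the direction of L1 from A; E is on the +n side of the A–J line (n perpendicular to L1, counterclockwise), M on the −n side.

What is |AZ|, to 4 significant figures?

20.88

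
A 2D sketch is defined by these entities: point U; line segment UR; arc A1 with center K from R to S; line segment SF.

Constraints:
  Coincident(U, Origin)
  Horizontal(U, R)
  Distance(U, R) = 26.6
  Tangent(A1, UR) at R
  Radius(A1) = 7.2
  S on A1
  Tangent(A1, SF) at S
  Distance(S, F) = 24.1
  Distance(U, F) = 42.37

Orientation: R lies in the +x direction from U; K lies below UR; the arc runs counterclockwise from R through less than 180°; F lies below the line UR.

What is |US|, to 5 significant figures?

21.920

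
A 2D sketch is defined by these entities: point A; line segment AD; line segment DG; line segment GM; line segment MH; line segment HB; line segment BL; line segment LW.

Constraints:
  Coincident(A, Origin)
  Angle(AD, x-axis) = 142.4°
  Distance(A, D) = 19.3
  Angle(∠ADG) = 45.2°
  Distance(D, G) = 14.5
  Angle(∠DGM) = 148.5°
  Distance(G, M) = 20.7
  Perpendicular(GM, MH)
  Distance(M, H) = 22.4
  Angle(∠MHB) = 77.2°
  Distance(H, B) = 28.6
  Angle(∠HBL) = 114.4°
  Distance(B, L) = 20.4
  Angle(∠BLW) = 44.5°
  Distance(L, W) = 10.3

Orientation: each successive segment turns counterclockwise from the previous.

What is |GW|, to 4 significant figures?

3.294

A is at the origin; AD runs at 142.4° with length 19.3, so D = (-15.29, 11.78). ∠ADG = 45.2° gives DG at -82.80° from the x-axis; with |DG| = 14.5, G = (-13.47, -2.610). ∠DGM = 148.5° gives GM at -51.30° from the x-axis; with |GM| = 20.7, M = (-0.5313, -18.76). GM is perpendicular to MH, so MH runs at 38.70°; with |MH| = 22.4, H = (16.95, -4.759). ∠MHB = 77.2° gives HB at 141.5° from the x-axis; with |HB| = 28.6, B = (-5.432, 13.04). ∠HBL = 114.4° gives BL at -152.9° from the x-axis; with |BL| = 20.4, L = (-23.59, 3.751). ∠BLW = 44.5° gives LW at -17.40° from the x-axis; with |LW| = 10.3, W = (-13.76, 0.6713). Then |GW| = |W − G| = 3.294.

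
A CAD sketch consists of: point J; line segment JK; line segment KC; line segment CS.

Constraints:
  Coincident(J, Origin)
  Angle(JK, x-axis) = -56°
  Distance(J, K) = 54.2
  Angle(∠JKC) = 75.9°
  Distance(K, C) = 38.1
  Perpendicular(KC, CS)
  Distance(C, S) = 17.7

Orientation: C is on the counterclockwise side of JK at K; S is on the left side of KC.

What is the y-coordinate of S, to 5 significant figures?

-4.7549

∠JKC = 75.9°, so KC runs at -56.0° + (180° − 75.9°) = 48.100° from the x-axis; with |KC| = 38.1, C = K + 38.1·(cos 48.100°, sin 48.100°) = (55.753, -16.576). KC ⟂ CS; with |CS| = 17.7 on the left of KC, S = C + 17.7·(-0.74431, 0.66783) = (42.578, -4.7549). So S.y = -4.7549.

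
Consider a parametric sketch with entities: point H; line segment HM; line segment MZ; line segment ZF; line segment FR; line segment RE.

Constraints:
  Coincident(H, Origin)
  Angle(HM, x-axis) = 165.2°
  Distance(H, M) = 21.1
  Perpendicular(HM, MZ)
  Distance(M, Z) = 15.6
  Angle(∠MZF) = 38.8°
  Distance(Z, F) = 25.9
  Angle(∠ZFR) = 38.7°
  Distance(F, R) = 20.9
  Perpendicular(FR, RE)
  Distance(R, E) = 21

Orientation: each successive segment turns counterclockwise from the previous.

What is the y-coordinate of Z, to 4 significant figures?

-9.693

H is at the origin; HM runs at 165.2° with length 21.1, so M = (-20.40, 5.390). The perpendicularity gives MZ at right angles to HM, so MZ runs at -104.8°; with |MZ| = 15.6, Z = (-24.38, -9.693). So Z.y = -9.693.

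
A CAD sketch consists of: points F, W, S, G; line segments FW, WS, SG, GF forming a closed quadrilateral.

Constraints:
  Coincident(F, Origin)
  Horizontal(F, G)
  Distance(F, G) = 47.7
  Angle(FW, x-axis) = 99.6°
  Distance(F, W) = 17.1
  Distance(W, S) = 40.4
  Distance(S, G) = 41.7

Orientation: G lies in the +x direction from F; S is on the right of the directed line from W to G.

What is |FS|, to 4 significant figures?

23.87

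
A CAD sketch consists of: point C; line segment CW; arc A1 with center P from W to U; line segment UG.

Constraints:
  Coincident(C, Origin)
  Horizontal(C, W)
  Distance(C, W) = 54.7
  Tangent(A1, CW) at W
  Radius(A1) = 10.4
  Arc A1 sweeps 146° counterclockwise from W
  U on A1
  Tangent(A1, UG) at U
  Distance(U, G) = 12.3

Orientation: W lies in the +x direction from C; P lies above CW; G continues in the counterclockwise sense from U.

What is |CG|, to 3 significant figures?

56.6

On A1, W sits at bearing -90° from P; a 146° counterclockwise sweep puts U at bearing 56°, so U = P + 10.4·(cos 56°, sin 56°) = (60.5, 19.0). The tangent condition forces PU to be normal to UG, so UG runs along (−sin 56°, cos 56°); with |UG| = 12.3, G = (50.3, 25.9). Then |CG| = |G − C| = 56.6.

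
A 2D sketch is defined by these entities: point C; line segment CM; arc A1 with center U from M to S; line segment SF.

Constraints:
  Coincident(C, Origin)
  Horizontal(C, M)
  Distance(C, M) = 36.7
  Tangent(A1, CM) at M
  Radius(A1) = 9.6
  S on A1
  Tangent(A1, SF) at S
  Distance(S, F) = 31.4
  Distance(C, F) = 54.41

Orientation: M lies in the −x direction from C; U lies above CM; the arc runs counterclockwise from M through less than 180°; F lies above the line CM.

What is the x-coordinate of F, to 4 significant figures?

-34.18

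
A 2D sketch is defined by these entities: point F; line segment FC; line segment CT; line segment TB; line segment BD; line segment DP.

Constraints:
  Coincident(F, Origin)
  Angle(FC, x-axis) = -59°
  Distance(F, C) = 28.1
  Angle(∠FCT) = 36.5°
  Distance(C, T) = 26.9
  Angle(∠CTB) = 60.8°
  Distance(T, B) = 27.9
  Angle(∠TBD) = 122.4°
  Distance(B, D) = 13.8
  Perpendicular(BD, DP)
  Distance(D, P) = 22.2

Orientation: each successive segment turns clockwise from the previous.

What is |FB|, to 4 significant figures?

12.04

F is at the origin; FC runs at -59.0° with length 28.1, so C = (14.47, -24.09). ∠FCT = 36.5° gives CT at 157.5° from the x-axis; with |CT| = 26.9, T = (-10.38, -13.79). ∠CTB = 60.8° gives TB at 38.30° from the x-axis; with |TB| = 27.9, B = (11.52, 3.500). Then |FB| = |B − F| = 12.04.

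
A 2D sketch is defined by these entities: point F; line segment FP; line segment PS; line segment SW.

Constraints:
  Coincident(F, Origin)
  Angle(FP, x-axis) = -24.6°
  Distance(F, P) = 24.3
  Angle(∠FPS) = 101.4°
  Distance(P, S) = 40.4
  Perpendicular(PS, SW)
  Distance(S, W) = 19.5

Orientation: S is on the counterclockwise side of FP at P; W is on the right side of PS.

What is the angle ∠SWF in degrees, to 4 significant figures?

46.22°

∠FPS = 101.4°, so PS runs at -24.6° + (180° − 101.4°) = 54.00° from the x-axis; with |PS| = 40.4, S = P + 40.4·(cos 54.00°, sin 54.00°) = (45.84, 22.57). PS ⟂ SW; with |SW| = 19.5 on the right of PS, W = S + 19.5·(0.8090, -0.5878) = (61.62, 11.11). Then cos ∠SWF = WS·WF / (|WS||WF|), giving 46.22°.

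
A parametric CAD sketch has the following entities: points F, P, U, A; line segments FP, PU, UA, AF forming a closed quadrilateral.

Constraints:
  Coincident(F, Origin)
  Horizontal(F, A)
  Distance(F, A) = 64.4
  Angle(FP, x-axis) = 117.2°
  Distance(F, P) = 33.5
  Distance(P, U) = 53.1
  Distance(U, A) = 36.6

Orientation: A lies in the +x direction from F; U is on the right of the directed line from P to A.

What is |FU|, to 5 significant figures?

27.844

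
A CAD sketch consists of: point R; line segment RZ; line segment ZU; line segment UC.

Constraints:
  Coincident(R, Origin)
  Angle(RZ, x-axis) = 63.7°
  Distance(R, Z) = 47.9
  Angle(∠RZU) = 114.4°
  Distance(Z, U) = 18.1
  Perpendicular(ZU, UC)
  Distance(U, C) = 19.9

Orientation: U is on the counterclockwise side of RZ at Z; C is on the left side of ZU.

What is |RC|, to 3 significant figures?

44.7

R is at the origin; RZ runs at 63.7° with length 47.9, so Z = 47.9·(cos 63.7°, sin 63.7°) = (21.2, 42.9). ∠RZU = 114.4°, so ZU runs at 63.7° + (180° − 114.4°) = 129° from the x-axis; with |ZU| = 18.1, U = Z + 18.1·(cos 129°, sin 129°) = (9.76, 56.9). ZU is perpendicular to UC; with |UC| = 19.9 on the left of ZU, C = U + 19.9·(-0.774, -0.633) = (-5.64, 44.3). Then |RC| = |C − R| = 44.7.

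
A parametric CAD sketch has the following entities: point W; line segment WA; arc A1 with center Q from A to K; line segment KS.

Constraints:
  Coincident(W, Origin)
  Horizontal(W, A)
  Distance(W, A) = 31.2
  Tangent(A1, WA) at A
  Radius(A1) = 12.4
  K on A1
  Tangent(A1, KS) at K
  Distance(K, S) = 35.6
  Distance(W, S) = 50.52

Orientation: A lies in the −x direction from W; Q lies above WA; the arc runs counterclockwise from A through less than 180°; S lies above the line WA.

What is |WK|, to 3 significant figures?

22.3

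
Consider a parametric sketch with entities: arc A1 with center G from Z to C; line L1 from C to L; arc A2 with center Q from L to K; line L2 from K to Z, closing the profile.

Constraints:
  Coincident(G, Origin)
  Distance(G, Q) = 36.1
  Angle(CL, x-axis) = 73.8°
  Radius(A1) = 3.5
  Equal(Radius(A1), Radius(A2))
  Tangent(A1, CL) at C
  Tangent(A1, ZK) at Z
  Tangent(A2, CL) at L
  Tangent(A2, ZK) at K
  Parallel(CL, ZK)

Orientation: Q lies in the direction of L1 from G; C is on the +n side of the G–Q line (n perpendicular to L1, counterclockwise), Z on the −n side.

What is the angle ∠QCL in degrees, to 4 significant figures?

5.538°

The slot axis is L1's direction at 73.8°, so u = (cos 73.8°, sin 73.8°) = (0.2790, 0.9603) and n = (−sin 73.8°, cos 73.8°) = (-0.9603, 0.2790). G is at the origin and Q lies 36.1 along u from G, so Q = 36.1·u = (10.07, 34.67). Tangency of A1 to both parallel lines with radius 3.5 puts C and Z at G ± 3.5·n: C = (-3.361, 0.9765), Z = (3.361, -0.9765). Equal radii place L and K the same way about Q: L = Q + 3.5·n = (6.711, 35.64), K = Q − 3.5·n = (13.43, 33.69). Then cos ∠QCL = CQ·CL / (|CQ||CL|), giving 5.538°.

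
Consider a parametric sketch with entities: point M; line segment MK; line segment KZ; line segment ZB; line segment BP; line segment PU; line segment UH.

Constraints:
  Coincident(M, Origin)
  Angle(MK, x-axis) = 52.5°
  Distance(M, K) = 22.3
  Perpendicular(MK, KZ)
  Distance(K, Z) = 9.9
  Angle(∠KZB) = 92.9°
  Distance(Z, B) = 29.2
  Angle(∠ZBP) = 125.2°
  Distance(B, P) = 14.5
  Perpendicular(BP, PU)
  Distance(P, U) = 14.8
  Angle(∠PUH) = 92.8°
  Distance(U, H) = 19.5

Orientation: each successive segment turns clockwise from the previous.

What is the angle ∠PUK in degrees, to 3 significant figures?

123°

M is at the origin; MK runs at 52.5° with length 22.3, so K = (13.6, 17.7). MK is perpendicular to KZ, so KZ runs at -37.5°; with |KZ| = 9.9, Z = (21.4, 11.7). ∠KZB = 92.9° gives ZB at -125° from the x-axis; with |ZB| = 29.2, B = (4.85, -12.4). ∠ZBP = 125.2° gives BP at -179° from the x-axis; with |BP| = 14.5, P = (-9.65, -12.5). The perpendicularity gives PU at right angles to BP, so PU runs at 90.6°; with |PU| = 14.8, U = (-9.81, 2.28). Then cos ∠PUK = UP·UK / (|UP||UK|), giving 123°.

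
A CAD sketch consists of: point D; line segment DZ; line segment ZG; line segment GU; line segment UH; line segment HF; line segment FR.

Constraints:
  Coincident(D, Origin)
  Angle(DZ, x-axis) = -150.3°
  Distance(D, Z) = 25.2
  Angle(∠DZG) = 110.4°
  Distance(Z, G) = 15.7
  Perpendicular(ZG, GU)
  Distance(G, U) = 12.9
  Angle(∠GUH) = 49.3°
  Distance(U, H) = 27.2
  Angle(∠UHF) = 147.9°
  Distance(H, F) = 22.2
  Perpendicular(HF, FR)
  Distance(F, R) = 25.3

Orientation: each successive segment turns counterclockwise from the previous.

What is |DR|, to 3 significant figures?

61.0

D is at the origin; DZ runs at -150.3° with length 25.2, so Z = (-21.9, -12.5). ∠DZG = 110.4° gives ZG at -80.7° from the x-axis; with |ZG| = 15.7, G = (-19.4, -28.0). The perpendicularity gives GU at right angles to ZG, so GU runs at 9.30°; with |GU| = 12.9, U = (-6.62, -25.9). ∠GUH = 49.3° gives UH at 140° from the x-axis; with |UH| = 27.2, H = (-27.5, -8.41). ∠UHF = 147.9° gives HF at 172° from the x-axis; with |HF| = 22.2, F = (-49.4, -5.36). HF ⟂ FR, so FR runs at -97.9°; with |FR| = 25.3, R = (-52.9, -30.4). Then |DR| = |R − D| = 61.0.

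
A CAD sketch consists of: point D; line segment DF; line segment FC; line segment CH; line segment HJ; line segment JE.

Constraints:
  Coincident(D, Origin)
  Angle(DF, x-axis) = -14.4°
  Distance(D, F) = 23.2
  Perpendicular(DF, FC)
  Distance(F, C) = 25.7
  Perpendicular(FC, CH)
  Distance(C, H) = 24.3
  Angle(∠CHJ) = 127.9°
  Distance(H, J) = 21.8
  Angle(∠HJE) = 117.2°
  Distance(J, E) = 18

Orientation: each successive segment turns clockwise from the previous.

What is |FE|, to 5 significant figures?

31.114

D is at the origin; DF runs at -14.4° with length 23.2, so F = (22.471, -5.7696). DF is perpendicular to FC, so FC runs at -104.40°; with |FC| = 25.7, C = (16.080, -30.662). FC ⟂ CH, so CH runs at 165.60°; with |CH| = 24.3, H = (-7.4568, -24.619). ∠CHJ = 127.9° gives HJ at 113.50° from the x-axis; with |HJ| = 21.8, J = (-16.150, -4.6271). ∠HJE = 117.2° gives JE at 50.700° from the x-axis; with |JE| = 18.0, E = (-4.7486, 9.3020). Then |FE| = |E − F| = 31.114.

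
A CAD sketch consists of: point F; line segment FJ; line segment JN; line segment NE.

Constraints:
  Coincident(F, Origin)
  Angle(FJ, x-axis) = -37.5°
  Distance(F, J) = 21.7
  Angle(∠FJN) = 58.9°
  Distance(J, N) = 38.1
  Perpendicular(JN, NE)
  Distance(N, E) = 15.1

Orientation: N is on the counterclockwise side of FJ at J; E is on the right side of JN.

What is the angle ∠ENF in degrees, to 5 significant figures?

124.64°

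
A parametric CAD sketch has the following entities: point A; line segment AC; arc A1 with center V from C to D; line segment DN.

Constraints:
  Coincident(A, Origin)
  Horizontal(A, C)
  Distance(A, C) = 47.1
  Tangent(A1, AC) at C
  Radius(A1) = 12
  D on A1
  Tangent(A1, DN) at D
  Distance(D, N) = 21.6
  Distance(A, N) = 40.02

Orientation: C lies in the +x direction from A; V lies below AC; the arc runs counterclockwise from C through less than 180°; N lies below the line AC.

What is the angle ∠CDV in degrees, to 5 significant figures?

55.027°

Checks: |AC| = 47.10 ✓; |VD| = 12.00 ✓; ∠(VD, DN) = 90.00° ✓; |DN| = 21.60 ✓; |AN| = 40.02 ✓.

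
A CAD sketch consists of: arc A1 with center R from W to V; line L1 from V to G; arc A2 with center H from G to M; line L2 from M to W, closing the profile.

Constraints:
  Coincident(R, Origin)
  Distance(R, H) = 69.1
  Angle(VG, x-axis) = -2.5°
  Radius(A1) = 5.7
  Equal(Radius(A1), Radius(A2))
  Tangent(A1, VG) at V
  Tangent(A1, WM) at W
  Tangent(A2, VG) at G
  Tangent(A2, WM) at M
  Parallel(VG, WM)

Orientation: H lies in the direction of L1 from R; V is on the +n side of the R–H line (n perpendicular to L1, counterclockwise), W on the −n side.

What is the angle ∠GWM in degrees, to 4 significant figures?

9.368°

The slot axis is L1's direction at -2.5°, so u = (cos -2.5°, sin -2.5°) = (0.9990, -0.04362) and n = (−sin -2.5°, cos -2.5°) = (0.04362, 0.9990). R is at the origin and H lies 69.1 along u from R, so H = 69.1·u = (69.03, -3.014). Tangency of A1 to both parallel lines with radius 5.7 puts V and W at R ± 5.7·n: V = (0.2486, 5.695), W = (-0.2486, -5.695). Equal radii place G and M the same way about H: G = H + 5.7·n = (69.28, 2.680), M = H − 5.7·n = (68.79, -8.709). Then cos ∠GWM = WG·WM / (|WG||WM|), giving 9.368°.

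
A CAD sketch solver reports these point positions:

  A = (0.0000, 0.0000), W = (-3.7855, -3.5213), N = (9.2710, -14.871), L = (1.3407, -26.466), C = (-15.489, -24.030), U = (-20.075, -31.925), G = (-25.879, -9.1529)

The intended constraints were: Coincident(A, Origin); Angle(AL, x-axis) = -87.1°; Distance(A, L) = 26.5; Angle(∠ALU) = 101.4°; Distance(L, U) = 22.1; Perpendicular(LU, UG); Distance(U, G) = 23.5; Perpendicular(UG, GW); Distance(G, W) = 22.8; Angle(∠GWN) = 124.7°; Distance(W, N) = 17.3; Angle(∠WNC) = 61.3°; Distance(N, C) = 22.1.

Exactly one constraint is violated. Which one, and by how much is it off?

Distance(N, C) = 22.1 — off by 4.30.

A = (0.00, 0.00) ✓; AL at -87.10° ✓; |AL| = 26.50 ✓; ∠ALU = 101.4° ✓; |LU| = 22.10 ✓; ∠(LU, UG) = 90.00° ✓; |UG| = 23.50 ✓; ∠(UG, GW) = 90.00° ✓; |GW| = 22.80 ✓; ∠GWN = 124.7° ✓; |WN| = 17.30 ✓; ∠WNC = 61.30° ✓; |NC| = 26.40 ✗.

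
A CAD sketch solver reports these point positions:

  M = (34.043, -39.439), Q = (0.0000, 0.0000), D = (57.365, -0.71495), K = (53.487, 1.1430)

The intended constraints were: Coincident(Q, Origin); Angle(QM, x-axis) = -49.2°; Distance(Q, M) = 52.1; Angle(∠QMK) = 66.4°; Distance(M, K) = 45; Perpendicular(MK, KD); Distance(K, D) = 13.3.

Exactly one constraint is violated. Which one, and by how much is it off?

Distance(K, D) = 13.3 — off by 9.00.

Q = (0.00, 0.00) ✓; QM at -49.20° ✓; |QM| = 52.10 ✓; ∠QMK = 66.40° ✓; |MK| = 45.00 ✓; ∠(MK, KD) = 90.00° ✓; |KD| = 4.300 ✗.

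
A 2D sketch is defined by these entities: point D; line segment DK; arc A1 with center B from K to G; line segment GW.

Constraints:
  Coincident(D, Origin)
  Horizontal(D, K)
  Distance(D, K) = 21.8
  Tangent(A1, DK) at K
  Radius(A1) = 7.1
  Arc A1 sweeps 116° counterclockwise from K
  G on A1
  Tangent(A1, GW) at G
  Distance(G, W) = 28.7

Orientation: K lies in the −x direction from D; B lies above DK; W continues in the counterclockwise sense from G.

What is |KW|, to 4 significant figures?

36.54

D is at the origin; DK is horizontal with |DK| = 21.8 and K on the −x side, so K = (-21.80, 0.000). Tangency of A1 to DK means the radius BK is perpendicular to DK, so B = K + (0, 7.1) = (-21.80, 7.100). On A1, K sits at bearing -90° from B; a 116° counterclockwise sweep puts G at bearing 26°, so G = B + 7.1·(cos 26°, sin 26°) = (-15.42, 10.21). Tangency of A1 to GW means the radius BG is perpendicular to GW, so GW runs along (−sin 26°, cos 26°); with |GW| = 28.7, W = (-28.00, 36.01). Then |KW| = |W − K| = 36.54.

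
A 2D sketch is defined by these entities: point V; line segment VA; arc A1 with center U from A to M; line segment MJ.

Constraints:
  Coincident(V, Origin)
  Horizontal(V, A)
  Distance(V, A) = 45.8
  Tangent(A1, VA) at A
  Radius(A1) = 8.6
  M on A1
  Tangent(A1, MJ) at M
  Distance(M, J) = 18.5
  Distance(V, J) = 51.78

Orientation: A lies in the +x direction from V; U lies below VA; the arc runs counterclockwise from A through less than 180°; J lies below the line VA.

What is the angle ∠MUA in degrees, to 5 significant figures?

107.11°

V is at the origin; V and A share the same y with |VA| = 45.8 and A on the +x side, so A = (45.800, 0.0000). The tangent condition forces UA to be normal to VA, so U = A + (0, -8.6) = (45.800, -8.6000). Since UM ⟂ MJ (tangency), |UJ| = √(8.6² + 18.5²) = 20.401 regardless of where M sits on A1. So J lies on both circle(V, 51.78) and circle(U, 20.401); the below-VA intersection is J = (43.024, -28.811). M is the foot of the tangent from J: M = (37.581, -11.130).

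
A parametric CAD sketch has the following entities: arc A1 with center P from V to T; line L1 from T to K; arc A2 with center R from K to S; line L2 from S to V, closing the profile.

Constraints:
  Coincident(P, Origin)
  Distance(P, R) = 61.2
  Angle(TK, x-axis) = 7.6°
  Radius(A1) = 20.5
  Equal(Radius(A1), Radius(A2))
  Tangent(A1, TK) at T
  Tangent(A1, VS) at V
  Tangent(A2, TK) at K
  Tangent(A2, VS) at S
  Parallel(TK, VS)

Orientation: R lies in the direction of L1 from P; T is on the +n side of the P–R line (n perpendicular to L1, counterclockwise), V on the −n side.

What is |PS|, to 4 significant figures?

64.54

Tangency of A1 to both parallel lines with radius 20.5 puts T and V at P ± 20.5·n: T = (-2.711, 20.32), V = (2.711, -20.32). Equal radii place K and S the same way about R: K = R + 20.5·n = (57.95, 28.41), S = R − 20.5·n = (63.37, -12.23). Then |PS| = |S − P| = 64.54.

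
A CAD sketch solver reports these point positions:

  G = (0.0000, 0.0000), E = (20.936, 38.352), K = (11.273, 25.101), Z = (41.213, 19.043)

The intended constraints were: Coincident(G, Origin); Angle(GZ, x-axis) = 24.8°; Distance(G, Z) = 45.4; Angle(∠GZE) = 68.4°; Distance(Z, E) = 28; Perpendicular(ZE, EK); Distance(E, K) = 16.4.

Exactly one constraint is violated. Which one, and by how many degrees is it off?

Perpendicular(ZE, EK) — off by 7.50°.

G = (0.00, 0.00) ✓; GZ at 24.80° ✓; |GZ| = 45.40 ✓; ∠GZE = 68.40° ✓; |ZE| = 28.00 ✓; ∠(ZE, EK) = 97.50° ✗; |EK| = 16.40 ✓.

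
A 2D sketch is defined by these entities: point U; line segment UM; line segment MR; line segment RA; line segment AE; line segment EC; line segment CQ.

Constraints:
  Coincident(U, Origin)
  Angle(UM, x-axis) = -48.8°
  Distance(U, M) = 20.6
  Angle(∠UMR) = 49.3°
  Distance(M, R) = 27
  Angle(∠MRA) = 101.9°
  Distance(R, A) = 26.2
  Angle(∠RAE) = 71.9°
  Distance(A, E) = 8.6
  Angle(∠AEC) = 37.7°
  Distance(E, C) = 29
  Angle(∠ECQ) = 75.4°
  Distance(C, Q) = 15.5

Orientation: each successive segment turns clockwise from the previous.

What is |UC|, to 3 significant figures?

35.7

∠RAE = 71.9° gives AE at -5.70° from the x-axis; with |AE| = 8.6, E = (-10.5, 9.00). ∠AEC = 37.7° gives EC at -148° from the x-axis; with |EC| = 29.0, C = (-35.1, -6.37). Then |UC| = |C − U| = 35.7.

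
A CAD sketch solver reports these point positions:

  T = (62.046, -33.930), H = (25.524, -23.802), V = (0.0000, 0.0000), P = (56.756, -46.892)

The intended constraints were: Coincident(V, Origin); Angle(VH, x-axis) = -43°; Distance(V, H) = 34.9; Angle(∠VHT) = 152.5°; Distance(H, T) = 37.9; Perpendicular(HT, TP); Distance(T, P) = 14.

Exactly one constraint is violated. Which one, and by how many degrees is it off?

Perpendicular(HT, TP) — off by 6.70°.

V = (0.00, 0.00) ✓; VH at -43.00° ✓; |VH| = 34.90 ✓; ∠VHT = 152.5° ✓; |HT| = 37.90 ✓; ∠(HT, TP) = 96.70° ✗; |TP| = 14.00 ✓.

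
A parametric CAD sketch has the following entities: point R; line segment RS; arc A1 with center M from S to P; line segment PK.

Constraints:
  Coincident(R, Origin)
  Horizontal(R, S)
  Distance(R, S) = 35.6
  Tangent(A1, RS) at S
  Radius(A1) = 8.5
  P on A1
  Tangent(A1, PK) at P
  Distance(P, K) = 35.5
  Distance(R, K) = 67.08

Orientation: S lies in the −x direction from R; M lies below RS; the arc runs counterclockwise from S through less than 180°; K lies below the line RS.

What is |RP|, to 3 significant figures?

44.2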